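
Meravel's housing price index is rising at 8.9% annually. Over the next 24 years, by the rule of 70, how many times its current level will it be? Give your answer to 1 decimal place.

roughly 8.3 times

Doubles every ≈ 7.87 years (70/8.9).
24 years is 3.05 doublings; 2^3.05 ≈ 8.3×.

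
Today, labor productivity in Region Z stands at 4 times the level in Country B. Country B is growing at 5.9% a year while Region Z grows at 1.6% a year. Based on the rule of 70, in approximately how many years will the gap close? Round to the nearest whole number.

≈ 33 years

The growth-rate gap is 5.9% − 1.6% = 4.3 percentage points.
So the ratio between them halves every 70/4.3 ≈ 16.28 years.
A 4 times gap closes after 2 halvings: 2 × 16.28 ≈ 33 years.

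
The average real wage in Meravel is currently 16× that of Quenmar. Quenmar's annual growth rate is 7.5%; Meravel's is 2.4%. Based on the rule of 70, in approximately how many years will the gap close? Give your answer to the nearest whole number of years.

Quenmar gains on Meravel at 7.5% − 2.4% = 5.1 points a year.
At that relative rate the gap halves every 70/5.1 ≈ 13.73 years.
A 16× gap closes after 4 halvings: 4 × 13.73 ≈ 55 years.

roughly 55 years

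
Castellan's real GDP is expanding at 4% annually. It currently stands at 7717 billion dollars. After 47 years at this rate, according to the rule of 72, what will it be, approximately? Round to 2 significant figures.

Doubling time ≈ 72/4 = 18.00 years.
47 years is 47/18.00 ≈ 2.61 doublings, a factor of 2^2.61 ≈ 6.11.
7717 × 6.11 ≈ 47000 billion dollars.

about 47000 billion dollars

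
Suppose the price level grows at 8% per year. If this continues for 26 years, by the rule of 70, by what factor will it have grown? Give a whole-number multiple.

Doubling time ≈ 70/8 = 8.75 years.
26/8.75 ≈ 3 doublings, so about 2^3 = 8×.

approximately 8 times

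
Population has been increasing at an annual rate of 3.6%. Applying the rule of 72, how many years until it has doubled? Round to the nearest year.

72/3.6 ≈ 20.00, so it doubles roughly every 20 years.

20 years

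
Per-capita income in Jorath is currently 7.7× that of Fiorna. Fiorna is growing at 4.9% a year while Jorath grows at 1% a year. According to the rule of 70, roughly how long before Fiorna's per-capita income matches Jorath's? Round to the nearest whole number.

What matters is the difference: 3.9 pp.
Rule of 70 on the gap: the ratio halves every 70/3.9 ≈ 17.95 years.
A 7.7× gap takes log₂(7.7) ≈ 2.94 halvings to close: 2.94 × 17.95 ≈ 53 years.

53 years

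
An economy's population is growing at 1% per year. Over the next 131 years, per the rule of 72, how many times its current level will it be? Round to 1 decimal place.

Doubles every ≈ 72.00 years (72/1).
131 years is 1.82 doublings; 2^1.82 ≈ 3.5×.

3.5 times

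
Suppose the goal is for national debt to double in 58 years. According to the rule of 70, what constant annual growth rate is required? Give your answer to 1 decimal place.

70 / 58 ≈ 1.21, so about 1.2% a year.

1.2%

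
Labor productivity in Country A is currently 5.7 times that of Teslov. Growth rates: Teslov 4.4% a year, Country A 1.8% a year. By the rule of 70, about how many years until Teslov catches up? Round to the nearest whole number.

What matters is the difference: 2.6 pp.
Rule of 70 on the gap: the ratio halves every 70/2.6 ≈ 26.92 years.
A 5.7 times gap takes log₂(5.7) ≈ 2.51 halvings to close: 2.51 × 26.92 ≈ 68 years.

about 68 years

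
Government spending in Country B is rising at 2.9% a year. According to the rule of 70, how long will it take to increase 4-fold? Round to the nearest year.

≈ 48 years

At 2.9% it doubles every 70/2.9 ≈ 24.14 years.
Getting to 4× needs 2 doublings: 2 × 24.14 ≈ 48 years.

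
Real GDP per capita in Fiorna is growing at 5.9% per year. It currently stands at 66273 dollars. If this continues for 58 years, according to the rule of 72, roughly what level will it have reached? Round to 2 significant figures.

approximately 1800000 dollars

It doubles every 72/5.9 ≈ 12.20 years, so 58 years is 4.75 doublings.
2^4.75 ≈ 26.91; 66273 × 26.91 ≈ 1800000 dollars.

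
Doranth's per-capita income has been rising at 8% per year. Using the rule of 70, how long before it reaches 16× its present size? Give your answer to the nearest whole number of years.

≈ 35 years

Doubling time ≈ 70/8 = 8.75 years.
Getting to 16× needs 4 doublings: 4 × 8.75 ≈ 35 years.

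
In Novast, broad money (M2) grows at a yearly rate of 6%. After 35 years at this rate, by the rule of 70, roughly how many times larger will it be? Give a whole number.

At 6% one doubling takes ≈ 11.67 years; 35 years is 3 of them, so ×8.

approximately 8 times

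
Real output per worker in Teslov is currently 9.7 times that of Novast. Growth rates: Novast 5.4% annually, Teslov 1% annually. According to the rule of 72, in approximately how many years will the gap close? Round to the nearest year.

approximately 54 years

What matters is the difference: 4.4 pp.
Rule of 72 on the gap: the ratio halves every 72/4.4 ≈ 16.36 years.
A 9.7 times gap takes log₂(9.7) ≈ 3.28 halvings to close: 3.28 × 16.36 ≈ 54 years.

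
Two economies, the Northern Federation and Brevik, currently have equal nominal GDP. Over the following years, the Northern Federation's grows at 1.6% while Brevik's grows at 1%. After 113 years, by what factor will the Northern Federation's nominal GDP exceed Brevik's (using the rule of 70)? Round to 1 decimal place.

about 2.0 times

Rate gap = 1.6% − 1% = 0.6 points.
The ratio doubles every 70/0.6 ≈ 116.67 years.
113/116.67 ≈ 0.97 doublings → ratio ≈ 2^0.97 ≈ 2.0.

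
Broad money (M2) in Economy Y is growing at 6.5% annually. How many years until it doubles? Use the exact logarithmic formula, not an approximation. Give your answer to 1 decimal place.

t = ln(2) / ln(1 + 0.065) = 0.6931 / 0.062975 ≈ 11.01.

11.0 years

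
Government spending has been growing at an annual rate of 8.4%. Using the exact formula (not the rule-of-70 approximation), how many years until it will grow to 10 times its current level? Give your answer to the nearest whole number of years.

29 years

t = ln(10) / ln(1 + 0.084) = 2.3026 / 0.080658 ≈ 28.55.
≈ 29 years.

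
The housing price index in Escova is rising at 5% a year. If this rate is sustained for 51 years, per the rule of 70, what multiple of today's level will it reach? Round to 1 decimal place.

approximately 12.5 times

Doubles every ≈ 14.00 years (70/5).
51 years is 3.64 doublings; 2^3.64 ≈ 12.5×.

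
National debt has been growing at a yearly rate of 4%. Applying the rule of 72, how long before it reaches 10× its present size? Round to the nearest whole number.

approximately 60 years

One doubling takes 72/4 = 18.00 years.
10× is log₂ 10 ≈ 3.32 doublings, so ≈ 3.32 × 18.00 = 60 years.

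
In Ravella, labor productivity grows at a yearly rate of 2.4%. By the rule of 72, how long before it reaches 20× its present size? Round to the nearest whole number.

130 years

At 2.4% it doubles every 72/2.4 ≈ 30.00 years.
Reaching 20× takes log₂(20) ≈ 4.32 doublings.
4.32 × 30.00 ≈ 130 years.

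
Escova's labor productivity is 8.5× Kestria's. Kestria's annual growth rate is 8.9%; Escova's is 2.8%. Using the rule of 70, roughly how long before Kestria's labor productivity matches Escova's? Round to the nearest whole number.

35 years

What matters is the difference: 6.1 pp.
Rule of 70 on the gap: the ratio halves every 70/6.1 ≈ 11.48 years.
An 8.5× gap takes log₂(8.5) ≈ 3.09 halvings to close: 3.09 × 11.48 ≈ 35 years.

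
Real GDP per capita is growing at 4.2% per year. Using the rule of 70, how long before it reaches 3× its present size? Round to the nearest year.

≈ 26 years

Doubling time ≈ 70/4.2 = 16.67 years.
Reaching 3× takes log₂(3) ≈ 1.58 doublings.
1.58 × 16.67 ≈ 26 years.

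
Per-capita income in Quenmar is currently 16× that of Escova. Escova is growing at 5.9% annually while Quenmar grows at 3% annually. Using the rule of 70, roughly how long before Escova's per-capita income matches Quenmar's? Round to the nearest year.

approximately 97 years

The growth-rate gap is 5.9% − 3% = 2.9 percentage points.
So the ratio between them halves every 70/2.9 ≈ 24.14 years.
A 16× gap closes after 4 halvings: 4 × 24.14 ≈ 97 years.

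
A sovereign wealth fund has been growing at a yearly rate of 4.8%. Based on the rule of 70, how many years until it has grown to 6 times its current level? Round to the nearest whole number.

approximately 38 years

Doubling time ≈ 70/4.8 = 14.58 years.
Reaching 6× takes log₂(6) ≈ 2.58 doublings.
2.58 × 14.58 ≈ 38 years.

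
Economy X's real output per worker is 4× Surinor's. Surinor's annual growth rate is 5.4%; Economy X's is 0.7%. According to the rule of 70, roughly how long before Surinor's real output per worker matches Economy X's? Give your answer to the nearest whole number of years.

≈ 30 years

The growth-rate gap is 5.4% − 0.7% = 4.7 percentage points.
So the ratio between them halves every 70/4.7 ≈ 14.89 years.
A 4× gap closes after 2 halvings: 2 × 14.89 ≈ 30 years.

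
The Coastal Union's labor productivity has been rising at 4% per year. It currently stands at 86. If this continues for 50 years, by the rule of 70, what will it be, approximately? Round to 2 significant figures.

It doubles every 70/4 ≈ 17.50 years, so 50 years is 2.86 doublings.
2^2.86 ≈ 7.26; 86 × 7.26 ≈ 620.

about 620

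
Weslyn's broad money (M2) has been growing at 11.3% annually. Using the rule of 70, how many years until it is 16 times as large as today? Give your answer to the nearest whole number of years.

roughly 25 years

At 11.3% it doubles every 70/11.3 ≈ 6.19 years.
Getting to 16× needs 4 doublings: 4 × 6.19 ≈ 25 years.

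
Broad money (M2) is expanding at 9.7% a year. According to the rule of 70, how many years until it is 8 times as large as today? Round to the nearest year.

≈ 22 years

At 9.7% it doubles every 70/9.7 ≈ 7.22 years.
Getting to 8× needs 3 doublings: 3 × 7.22 ≈ 22 years.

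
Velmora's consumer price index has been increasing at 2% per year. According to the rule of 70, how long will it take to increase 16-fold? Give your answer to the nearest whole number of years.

approximately 140 years

One doubling takes 70/2 = 35.00 years.
16 = 2^4, so 4 doublings → 140 years.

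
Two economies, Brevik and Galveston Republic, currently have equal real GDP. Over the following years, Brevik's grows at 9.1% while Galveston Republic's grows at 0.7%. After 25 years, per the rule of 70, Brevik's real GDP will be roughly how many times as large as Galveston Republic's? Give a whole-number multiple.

≈ 8 times

Brevik pulls ahead at 8.4 pp per year, so the ratio doubles every 70/8.4 ≈ 8.33 years.
In 25 years that's 3.00 doublings: 2^3.00 ≈ 8.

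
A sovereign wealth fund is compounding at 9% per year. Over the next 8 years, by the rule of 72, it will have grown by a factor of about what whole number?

Doubling time ≈ 72/9 = 8.00 years.
8/8.00 ≈ 1 doubling, so about 2^1 = 2×.

roughly 2 times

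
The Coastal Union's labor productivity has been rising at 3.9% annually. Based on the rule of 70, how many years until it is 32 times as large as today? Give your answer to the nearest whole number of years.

≈ 90 years

One doubling takes 70/3.9 = 17.95 years.
32 = 2^5, so 5 doublings → 90 years.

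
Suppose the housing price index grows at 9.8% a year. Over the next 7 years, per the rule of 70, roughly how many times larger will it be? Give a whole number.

roughly 2 times

Doubling time ≈ 70/9.8 = 7.14 years.
7/7.14 ≈ 1 doubling, so about 2^1 = 2×.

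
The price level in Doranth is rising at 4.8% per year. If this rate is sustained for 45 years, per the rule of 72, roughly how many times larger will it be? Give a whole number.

72/4.8 ≈ 15.00 years per doubling.
45 years fits 3 doublings: 2^3 = 8.

≈ 8 times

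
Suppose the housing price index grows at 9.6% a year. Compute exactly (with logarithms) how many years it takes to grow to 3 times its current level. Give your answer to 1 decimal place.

12.0 years

t = ln(3) / ln(1 + 0.096) = 1.0986 / 0.091667 ≈ 11.98.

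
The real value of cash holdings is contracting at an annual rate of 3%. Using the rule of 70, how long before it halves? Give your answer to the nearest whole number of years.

around 23 years

Falling at 3%, it halves about every 70/3 = 23.33 years.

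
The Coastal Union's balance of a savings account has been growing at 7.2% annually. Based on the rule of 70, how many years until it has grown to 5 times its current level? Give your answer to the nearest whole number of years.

roughly 23 years

One doubling takes 70/7.2 = 9.72 years.
Reaching 5× takes log₂(5) ≈ 2.32 doublings.
2.32 × 9.72 ≈ 23 years.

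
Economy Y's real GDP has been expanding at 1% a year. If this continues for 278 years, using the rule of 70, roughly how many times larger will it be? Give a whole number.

roughly 16 times

70/1 ≈ 70.00 years per doubling.
278 years fits 4 doublings: 2^4 = 16.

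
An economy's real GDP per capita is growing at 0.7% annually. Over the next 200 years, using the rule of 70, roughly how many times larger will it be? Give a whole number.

70/0.7 ≈ 100.00 years per doubling.
200 years fits 2 doublings: 2^2 = 4.

about 4 times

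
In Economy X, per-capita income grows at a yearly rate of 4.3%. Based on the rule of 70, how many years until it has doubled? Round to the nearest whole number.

At 4.3%, doubling takes about 70/4.3 = 16.28 years.

approximately 16 years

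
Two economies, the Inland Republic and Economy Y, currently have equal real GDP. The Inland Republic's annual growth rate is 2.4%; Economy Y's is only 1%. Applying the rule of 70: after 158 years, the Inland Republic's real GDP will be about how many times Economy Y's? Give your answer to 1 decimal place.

approximately 8.9 times

Only the 1.4-point difference matters.
70/1.4 ≈ 50.00 years per doubling of the ratio; 158 years gives 3.16 doublings, so ≈ 8.9×.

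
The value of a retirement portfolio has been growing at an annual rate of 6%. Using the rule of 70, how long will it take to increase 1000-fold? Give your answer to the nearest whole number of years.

Doubling time ≈ 70/6 = 11.67 years.
1000× is log₂ 1000 ≈ 9.97 doublings, so ≈ 9.97 × 11.67 = 116 years.

roughly 116 years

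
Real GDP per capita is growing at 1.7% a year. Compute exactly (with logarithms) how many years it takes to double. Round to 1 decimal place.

41.1 years

t = ln(2) / ln(1 + 0.017) = 0.6931 / 0.016857 ≈ 41.12.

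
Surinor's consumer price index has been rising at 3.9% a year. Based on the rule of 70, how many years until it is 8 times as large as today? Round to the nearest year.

54 years

At 3.9% it doubles every 70/3.9 ≈ 17.95 years.
8 = 2^3, so 3 doublings → 54 years.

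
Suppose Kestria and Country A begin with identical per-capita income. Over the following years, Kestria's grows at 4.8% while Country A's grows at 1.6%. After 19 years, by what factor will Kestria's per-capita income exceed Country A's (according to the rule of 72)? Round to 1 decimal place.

around 1.8 times

Rate gap = 4.8% − 1.6% = 3.2 points.
The ratio doubles every 72/3.2 ≈ 22.50 years.
19/22.50 ≈ 0.84 doublings → ratio ≈ 2^0.84 ≈ 1.8.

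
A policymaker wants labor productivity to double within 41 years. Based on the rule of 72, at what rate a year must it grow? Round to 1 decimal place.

72 / 41 ≈ 1.76, so about 1.8% a year.

≈ 1.8% a year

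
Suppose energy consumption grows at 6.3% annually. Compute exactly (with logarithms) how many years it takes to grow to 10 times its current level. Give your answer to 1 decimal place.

t = ln(10) / ln(1 + 0.063) = 2.3026 / 0.061095 ≈ 37.69.

37.7 years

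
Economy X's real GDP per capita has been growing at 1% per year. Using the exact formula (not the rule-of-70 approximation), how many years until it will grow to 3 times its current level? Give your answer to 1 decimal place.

t = ln(3) / ln(1 + 0.01) = 1.0986 / 0.009950 ≈ 110.41.

110.4 years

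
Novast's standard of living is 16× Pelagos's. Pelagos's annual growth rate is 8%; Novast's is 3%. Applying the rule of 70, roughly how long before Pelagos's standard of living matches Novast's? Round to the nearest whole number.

What matters is the difference: 5 pp.
Rule of 70 on the gap: the ratio halves every 70/5 ≈ 14.00 years.
A 16× gap closes after 4 halvings: 4 × 14.00 ≈ 56 years.

about 56 years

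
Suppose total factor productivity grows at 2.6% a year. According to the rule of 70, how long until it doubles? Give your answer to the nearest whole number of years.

70/2.6 ≈ 26.92, so it doubles roughly every 27 years.

roughly 27 years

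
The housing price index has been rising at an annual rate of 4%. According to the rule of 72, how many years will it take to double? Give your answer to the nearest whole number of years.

around 18 years

72/4 ≈ 18.00, so it doubles roughly every 18 years.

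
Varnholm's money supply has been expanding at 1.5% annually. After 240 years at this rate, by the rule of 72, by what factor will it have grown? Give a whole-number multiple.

At 1.5% one doubling takes ≈ 48.00 years; 240 years is 5 of them, so ×32.

about 32 times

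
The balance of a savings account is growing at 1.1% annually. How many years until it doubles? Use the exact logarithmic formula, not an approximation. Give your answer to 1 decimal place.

t = ln(2) / ln(1 + 0.011) = 0.6931 / 0.010940 ≈ 63.35.

63.4 years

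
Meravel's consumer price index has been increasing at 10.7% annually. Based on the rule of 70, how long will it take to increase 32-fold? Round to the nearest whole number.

One doubling takes 70/10.7 = 6.54 years.
Getting to 32× needs 5 doublings: 5 × 6.54 ≈ 33 years.

around 33 years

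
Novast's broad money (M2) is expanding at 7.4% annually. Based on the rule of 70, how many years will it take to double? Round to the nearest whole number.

approximately 9 years

70/7.4 ≈ 9.46, so it doubles roughly every 9 years.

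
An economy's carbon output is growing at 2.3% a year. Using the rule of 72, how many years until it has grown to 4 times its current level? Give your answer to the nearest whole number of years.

≈ 63 years

Doubling time ≈ 72/2.3 = 31.30 years.
Getting to 4× needs 2 doublings: 2 × 31.30 ≈ 63 years.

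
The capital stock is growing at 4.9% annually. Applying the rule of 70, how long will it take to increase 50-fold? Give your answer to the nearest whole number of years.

about 81 years

Doubling time ≈ 70/4.9 = 14.29 years.
50× is log₂ 50 ≈ 5.64 doublings, so ≈ 5.64 × 14.29 = 81 years.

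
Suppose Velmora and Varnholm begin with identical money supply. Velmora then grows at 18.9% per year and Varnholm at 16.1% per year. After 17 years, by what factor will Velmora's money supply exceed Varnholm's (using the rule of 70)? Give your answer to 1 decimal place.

Rate gap = 18.9% − 16.1% = 2.8 points.
The ratio doubles every 70/2.8 ≈ 25.00 years.
17/25.00 ≈ 0.68 doublings → ratio ≈ 2^0.68 ≈ 1.6.

approximately 1.6 times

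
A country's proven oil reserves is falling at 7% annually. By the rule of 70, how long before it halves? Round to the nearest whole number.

Falling at 7%, it halves about every 70/7 = 10.00 years.

around 10 years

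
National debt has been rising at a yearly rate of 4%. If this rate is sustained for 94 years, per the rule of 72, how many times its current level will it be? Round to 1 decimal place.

Doubling time ≈ 72/4 = 18.00 years.
94 years / 18.00 ≈ 5.22 doublings → factor 2^5.22 ≈ 37.3.

about 37.3 times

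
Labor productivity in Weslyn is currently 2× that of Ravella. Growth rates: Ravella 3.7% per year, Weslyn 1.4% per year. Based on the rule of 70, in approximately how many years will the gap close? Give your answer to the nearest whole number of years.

What matters is the difference: 2.3 pp.
Rule of 70 on the gap: the ratio halves every 70/2.3 ≈ 30.43 years.
A 2× gap closes after 1 halving: 1 × 30.43 ≈ 30 years.

about 30 years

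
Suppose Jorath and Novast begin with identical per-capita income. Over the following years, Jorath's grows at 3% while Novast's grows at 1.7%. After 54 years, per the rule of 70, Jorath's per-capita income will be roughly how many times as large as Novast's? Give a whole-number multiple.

Only the 1.3-point difference matters.
70/1.3 ≈ 53.85 years per doubling of the ratio; 54 years gives 1.00 doublings, so ≈ 2×.

≈ 2 times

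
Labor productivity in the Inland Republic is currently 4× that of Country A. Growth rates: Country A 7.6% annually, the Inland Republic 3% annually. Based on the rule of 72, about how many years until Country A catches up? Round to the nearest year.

Country A gains on the Inland Republic at 7.6% − 3% = 4.6 points a year.
At that relative rate the gap halves every 72/4.6 ≈ 15.65 years.
A 4× gap closes after 2 halvings: 2 × 15.65 ≈ 31 years.

roughly 31 years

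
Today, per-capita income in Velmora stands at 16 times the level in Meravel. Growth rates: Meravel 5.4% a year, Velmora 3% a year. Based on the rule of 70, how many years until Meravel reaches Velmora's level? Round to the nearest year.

What matters is the difference: 2.4 pp.
Rule of 70 on the gap: the ratio halves every 70/2.4 ≈ 29.17 years.
A 16 times gap closes after 4 halvings: 4 × 29.17 ≈ 117 years.

about 117 years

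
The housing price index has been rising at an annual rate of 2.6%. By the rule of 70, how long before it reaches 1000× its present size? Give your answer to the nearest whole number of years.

about 268 years

One doubling takes 70/2.6 = 26.92 years.
1000× is log₂ 1000 ≈ 9.97 doublings, so ≈ 9.97 × 26.92 = 268 years.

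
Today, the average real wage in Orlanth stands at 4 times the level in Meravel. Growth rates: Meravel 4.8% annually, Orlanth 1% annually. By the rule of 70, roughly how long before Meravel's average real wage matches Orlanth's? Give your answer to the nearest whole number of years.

Meravel gains on Orlanth at 4.8% − 1% = 3.8 points a year.
At that relative rate the gap halves every 70/3.8 ≈ 18.42 years.
A 4 times gap closes after 2 halvings: 2 × 18.42 ≈ 37 years.

roughly 37 years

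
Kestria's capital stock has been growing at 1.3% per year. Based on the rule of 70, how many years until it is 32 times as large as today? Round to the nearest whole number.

≈ 269 years

Doubling time ≈ 70/1.3 = 53.85 years.
32× is 5 doublings, so 5 × 53.85 ≈ 269 years.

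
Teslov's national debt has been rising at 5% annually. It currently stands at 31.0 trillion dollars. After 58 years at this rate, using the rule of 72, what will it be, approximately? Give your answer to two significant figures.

It doubles every 72/5 ≈ 14.40 years, so 58 years is 4.03 doublings.
2^4.03 ≈ 16.34; 31.0 × 16.34 ≈ 510 trillion dollars.

≈ 510 trillion dollars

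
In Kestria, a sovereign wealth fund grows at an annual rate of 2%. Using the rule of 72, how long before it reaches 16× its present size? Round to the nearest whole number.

≈ 144 years

One doubling takes 72/2 = 36.00 years.
16 = 2^4, so 4 doublings → 144 years.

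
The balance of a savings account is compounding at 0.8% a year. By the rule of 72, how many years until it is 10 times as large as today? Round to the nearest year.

One doubling takes 72/0.8 = 90.00 years.
10× is log₂ 10 ≈ 3.32 doublings, so ≈ 3.32 × 90.00 = 299 years.

approximately 299 years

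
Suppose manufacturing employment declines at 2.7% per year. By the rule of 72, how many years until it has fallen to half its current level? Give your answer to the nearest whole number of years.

approximately 27 years

Falling at 2.7%, it halves about every 72/2.7 = 26.67 years.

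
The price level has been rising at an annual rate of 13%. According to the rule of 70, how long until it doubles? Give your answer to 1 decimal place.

roughly 5.4 years

At 13%, doubling takes about 70/13 = 5.38 years.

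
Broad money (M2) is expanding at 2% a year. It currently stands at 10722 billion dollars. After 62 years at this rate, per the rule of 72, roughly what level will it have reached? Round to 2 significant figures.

roughly 35000 billion dollars

It doubles every 72/2 ≈ 36.00 years, so 62 years is 1.72 doublings.
2^1.72 ≈ 3.29; 10722 × 3.29 ≈ 35000 billion dollars.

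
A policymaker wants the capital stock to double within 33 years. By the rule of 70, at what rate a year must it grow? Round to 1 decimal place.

≈ 2.1%

70 / 33 ≈ 2.12, so about 2.1% a year.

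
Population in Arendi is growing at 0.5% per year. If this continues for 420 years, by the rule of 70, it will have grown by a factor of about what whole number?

about 8 times

70/0.5 ≈ 140.00 years per doubling.
420 years fits 3 doublings: 2^3 = 8.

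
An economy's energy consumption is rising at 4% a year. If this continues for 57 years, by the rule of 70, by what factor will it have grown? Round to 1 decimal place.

≈ 9.6 times

Doubling time ≈ 70/4 = 17.50 years.
57 years / 17.50 ≈ 3.26 doublings → factor 2^3.26 ≈ 9.6.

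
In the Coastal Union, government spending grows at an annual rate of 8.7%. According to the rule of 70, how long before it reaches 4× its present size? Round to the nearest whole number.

about 16 years

At 8.7% it doubles every 70/8.7 ≈ 8.05 years.
Getting to 4× needs 2 doublings: 2 × 8.05 ≈ 16 years.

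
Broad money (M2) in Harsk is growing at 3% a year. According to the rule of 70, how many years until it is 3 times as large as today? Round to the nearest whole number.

37 years

At 3% it doubles every 70/3 ≈ 23.33 years.
3× is log₂ 3 ≈ 1.58 doublings, so ≈ 1.58 × 23.33 = 37 years.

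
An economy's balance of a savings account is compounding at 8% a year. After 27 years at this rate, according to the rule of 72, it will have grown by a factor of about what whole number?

≈ 8 times

Doubling time ≈ 72/8 = 9.00 years.
27/9.00 ≈ 3 doublings, so about 2^3 = 8×.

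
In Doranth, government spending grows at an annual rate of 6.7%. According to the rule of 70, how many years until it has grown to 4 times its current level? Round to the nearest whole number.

approximately 21 years

One doubling takes 70/6.7 = 10.45 years.
Getting to 4× needs 2 doublings: 2 × 10.45 ≈ 21 years.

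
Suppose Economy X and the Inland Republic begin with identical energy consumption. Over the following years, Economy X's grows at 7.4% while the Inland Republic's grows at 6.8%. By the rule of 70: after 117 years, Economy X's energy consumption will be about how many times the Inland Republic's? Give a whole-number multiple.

≈ 2 times

Only the 0.6-point difference matters.
70/0.6 ≈ 116.67 years per doubling of the ratio; 117 years gives 1.00 doublings, so ≈ 2×.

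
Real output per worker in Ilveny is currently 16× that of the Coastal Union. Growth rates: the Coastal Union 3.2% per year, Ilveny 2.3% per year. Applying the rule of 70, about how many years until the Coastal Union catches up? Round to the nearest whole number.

roughly 311 years

What matters is the difference: 0.9 pp.
Rule of 70 on the gap: the ratio halves every 70/0.9 ≈ 77.78 years.
A 16× gap closes after 4 halvings: 4 × 77.78 ≈ 311 years.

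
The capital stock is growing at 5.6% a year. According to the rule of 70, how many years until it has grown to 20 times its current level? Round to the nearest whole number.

about 54 years

One doubling takes 70/5.6 = 12.50 years.
20× is log₂ 20 ≈ 4.32 doublings, so ≈ 4.32 × 12.50 = 54 years.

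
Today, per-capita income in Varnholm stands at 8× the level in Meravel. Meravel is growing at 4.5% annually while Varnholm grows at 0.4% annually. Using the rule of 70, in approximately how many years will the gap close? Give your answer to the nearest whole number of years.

The growth-rate gap is 4.5% − 0.4% = 4.1 percentage points.
So the ratio between them halves every 70/4.1 ≈ 17.07 years.
An 8× gap closes after 3 halvings: 3 × 17.07 ≈ 51 years.

51 years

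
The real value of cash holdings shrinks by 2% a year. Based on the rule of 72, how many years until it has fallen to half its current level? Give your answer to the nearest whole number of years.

36 years

Halving time ≈ 72 / 2 = 36.00 → 36 years.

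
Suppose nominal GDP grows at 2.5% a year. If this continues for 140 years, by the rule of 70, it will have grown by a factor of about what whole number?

roughly 32 times

70/2.5 ≈ 28.00 years per doubling.
140 years fits 5 doublings: 2^5 = 32.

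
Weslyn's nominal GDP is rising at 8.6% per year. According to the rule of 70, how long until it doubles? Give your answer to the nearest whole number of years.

roughly 8 years

Doubling time ≈ 70 / 8.6 = 8.14 years.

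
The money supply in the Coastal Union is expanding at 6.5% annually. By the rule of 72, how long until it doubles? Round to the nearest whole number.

At 6.5%, doubling takes about 72/6.5 = 11.08 years.

roughly 11 years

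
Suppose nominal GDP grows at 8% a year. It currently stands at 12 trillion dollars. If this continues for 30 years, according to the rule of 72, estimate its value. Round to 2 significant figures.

120 trillion dollars

Doubling time ≈ 72/8 = 9.00 years.
30 years is 30/9.00 ≈ 3.33 doublings, a factor of 2^3.33 ≈ 10.06.
12 × 10.06 ≈ 120 trillion dollars.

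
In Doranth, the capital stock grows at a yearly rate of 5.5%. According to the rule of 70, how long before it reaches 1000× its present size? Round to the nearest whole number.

At 5.5% it doubles every 70/5.5 ≈ 12.73 years.
1000× is log₂ 1000 ≈ 9.97 doublings, so ≈ 9.97 × 12.73 = 127 years.

≈ 127 years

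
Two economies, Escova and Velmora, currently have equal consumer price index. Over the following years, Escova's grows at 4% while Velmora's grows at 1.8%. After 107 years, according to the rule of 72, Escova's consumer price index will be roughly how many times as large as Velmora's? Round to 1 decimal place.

Escova pulls ahead at 2.2 pp per year, so the ratio doubles every 72/2.2 ≈ 32.73 years.
In 107 years that's 3.27 doublings: 2^3.27 ≈ 9.6.

approximately 9.6 times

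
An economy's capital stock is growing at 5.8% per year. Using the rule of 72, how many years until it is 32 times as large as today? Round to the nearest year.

around 62 years

Doubling time ≈ 72/5.8 = 12.41 years.
32× is 5 doublings, so 5 × 12.41 ≈ 62 years.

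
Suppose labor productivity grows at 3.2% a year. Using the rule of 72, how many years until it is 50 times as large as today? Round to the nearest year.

approximately 127 years

One doubling takes 72/3.2 = 22.50 years.
Reaching 50× takes log₂(50) ≈ 5.64 doublings.
5.64 × 22.50 ≈ 127 years.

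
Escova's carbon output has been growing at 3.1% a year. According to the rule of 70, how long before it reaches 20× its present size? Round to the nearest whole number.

about 98 years

One doubling takes 70/3.1 = 22.58 years.
20× is log₂ 20 ≈ 4.32 doublings, so ≈ 4.32 × 22.58 = 98 years.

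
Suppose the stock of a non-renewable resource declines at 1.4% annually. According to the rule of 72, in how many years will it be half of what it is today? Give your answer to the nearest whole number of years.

51 years

The rule works in reverse for decay: 72/1.4 ≈ 51.43 years to halve.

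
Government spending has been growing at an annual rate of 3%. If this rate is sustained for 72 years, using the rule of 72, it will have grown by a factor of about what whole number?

At 3% one doubling takes ≈ 24.00 years; 72 years is 3 of them, so ×8.

roughly 8 times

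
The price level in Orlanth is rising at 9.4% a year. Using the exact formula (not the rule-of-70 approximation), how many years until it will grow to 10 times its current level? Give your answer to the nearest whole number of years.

26 years

t = ln(10) / ln(1 + 0.094) = 2.3026 / 0.089841 ≈ 25.63.
≈ 26 years.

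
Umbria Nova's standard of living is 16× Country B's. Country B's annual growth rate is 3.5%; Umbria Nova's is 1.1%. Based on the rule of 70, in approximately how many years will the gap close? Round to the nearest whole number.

117 years

Country B gains on Umbria Nova at 3.5% − 1.1% = 2.4 points a year.
At that relative rate the gap halves every 70/2.4 ≈ 29.17 years.
A 16× gap closes after 4 halvings: 4 × 29.17 ≈ 117 years.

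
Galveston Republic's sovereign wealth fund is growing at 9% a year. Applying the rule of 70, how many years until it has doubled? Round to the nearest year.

around 8 years

At 9%, doubling takes about 70/9 = 7.78 years.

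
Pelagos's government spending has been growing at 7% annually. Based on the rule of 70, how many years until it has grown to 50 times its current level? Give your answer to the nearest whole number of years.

56 years

At 7% it doubles every 70/7 ≈ 10.00 years.
50× is log₂ 50 ≈ 5.64 doublings, so ≈ 5.64 × 10.00 = 56 years.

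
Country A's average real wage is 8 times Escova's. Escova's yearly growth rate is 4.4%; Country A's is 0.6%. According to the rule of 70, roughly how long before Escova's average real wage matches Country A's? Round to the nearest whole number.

What matters is the difference: 3.8 pp.
Rule of 70 on the gap: the ratio halves every 70/3.8 ≈ 18.42 years.
An 8 times gap closes after 3 halvings: 3 × 18.42 ≈ 55 years.

around 55 years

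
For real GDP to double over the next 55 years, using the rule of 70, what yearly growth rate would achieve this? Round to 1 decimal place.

70 / 55 ≈ 1.27, so about 1.3% per year.

1.3%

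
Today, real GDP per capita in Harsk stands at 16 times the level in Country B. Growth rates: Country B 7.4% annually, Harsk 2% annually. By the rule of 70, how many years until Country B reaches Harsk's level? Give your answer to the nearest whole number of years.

The growth-rate gap is 7.4% − 2% = 5.4 percentage points.
So the ratio between them halves every 70/5.4 ≈ 12.96 years.
A 16 times gap closes after 4 halvings: 4 × 12.96 ≈ 52 years.

about 52 years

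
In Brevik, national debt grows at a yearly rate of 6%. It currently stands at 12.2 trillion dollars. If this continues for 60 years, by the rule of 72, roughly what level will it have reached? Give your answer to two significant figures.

roughly 390 trillion dollars

Doubling time ≈ 72/6 = 12.00 years.
60 years is 60/12.00 ≈ 5.00 doublings, a factor of 2^5.00 ≈ 32.00.
12.2 × 32.00 ≈ 390 trillion dollars.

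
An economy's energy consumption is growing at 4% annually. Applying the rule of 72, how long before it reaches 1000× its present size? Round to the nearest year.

about 179 years

Doubling time ≈ 72/4 = 18.00 years.
Reaching 1000× takes log₂(1000) ≈ 9.97 doublings.
9.97 × 18.00 ≈ 179 years.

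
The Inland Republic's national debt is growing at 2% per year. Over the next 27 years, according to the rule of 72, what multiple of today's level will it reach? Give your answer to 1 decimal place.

Doubling time ≈ 72/2 = 36.00 years.
27 years / 36.00 ≈ 0.75 doublings → factor 2^0.75 ≈ 1.7.

≈ 1.7 times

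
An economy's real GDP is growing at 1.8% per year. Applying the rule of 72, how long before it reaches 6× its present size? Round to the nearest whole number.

Doubling time ≈ 72/1.8 = 40.00 years.
6× is log₂ 6 ≈ 2.58 doublings, so ≈ 2.58 × 40.00 = 103 years.

around 103 years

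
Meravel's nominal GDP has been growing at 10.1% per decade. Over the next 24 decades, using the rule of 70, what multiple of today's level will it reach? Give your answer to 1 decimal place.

Doubling time ≈ 70/10.1 = 6.93 decades.
24 decades / 6.93 ≈ 3.46 doublings → factor 2^3.46 ≈ 11.0.

around 11.0 times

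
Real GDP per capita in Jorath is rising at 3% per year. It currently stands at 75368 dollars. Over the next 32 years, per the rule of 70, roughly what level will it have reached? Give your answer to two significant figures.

It doubles every 70/3 ≈ 23.33 years, so 32 years is 1.37 doublings.
2^1.37 ≈ 2.58; 75368 × 2.58 ≈ 190000 dollars.

around 190000 dollars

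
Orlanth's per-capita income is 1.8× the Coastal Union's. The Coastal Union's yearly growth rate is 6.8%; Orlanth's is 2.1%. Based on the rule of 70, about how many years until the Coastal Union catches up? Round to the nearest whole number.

The growth-rate gap is 6.8% − 2.1% = 4.7 percentage points.
So the ratio between them halves every 70/4.7 ≈ 14.89 years.
A 1.8× gap takes log₂(1.8) ≈ 0.85 halvings to close: 0.85 × 14.89 ≈ 13 years.

roughly 13 years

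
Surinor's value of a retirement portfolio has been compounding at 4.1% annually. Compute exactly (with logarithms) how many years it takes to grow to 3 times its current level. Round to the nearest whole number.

27 years

t = ln(3) / ln(1 + 0.041) = 1.0986 / 0.040182 ≈ 27.34.
≈ 27 years.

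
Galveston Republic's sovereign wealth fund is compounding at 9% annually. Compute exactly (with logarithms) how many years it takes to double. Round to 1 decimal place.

8.0 years

t = ln(2) / ln(1 + 0.09) = 0.6931 / 0.086178 ≈ 8.04.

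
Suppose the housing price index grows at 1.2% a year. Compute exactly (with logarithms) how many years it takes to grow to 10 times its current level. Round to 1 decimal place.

t = ln(10) / ln(1 + 0.012) = 2.3026 / 0.011929 ≈ 193.03.

193.0 years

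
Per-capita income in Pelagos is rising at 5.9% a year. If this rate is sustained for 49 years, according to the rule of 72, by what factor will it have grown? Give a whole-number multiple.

about 16 times

Doubling time ≈ 72/5.9 = 12.20 years.
49/12.20 ≈ 4 doublings, so about 2^4 = 16×.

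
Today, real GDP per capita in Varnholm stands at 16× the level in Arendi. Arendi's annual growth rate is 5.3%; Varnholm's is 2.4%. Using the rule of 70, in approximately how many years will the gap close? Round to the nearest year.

approximately 97 years

The growth-rate gap is 5.3% − 2.4% = 2.9 percentage points.
So the ratio between them halves every 70/2.9 ≈ 24.14 years.
A 16× gap closes after 4 halvings: 4 × 24.14 ≈ 97 years.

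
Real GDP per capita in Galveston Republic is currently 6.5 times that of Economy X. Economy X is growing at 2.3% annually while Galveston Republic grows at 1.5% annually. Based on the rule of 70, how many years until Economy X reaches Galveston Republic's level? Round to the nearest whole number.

Economy X gains on Galveston Republic at 2.3% − 1.5% = 0.8 points a year.
At that relative rate the gap halves every 70/0.8 ≈ 87.50 years.
A 6.5 times gap takes log₂(6.5) ≈ 2.70 halvings to close: 2.70 × 87.50 ≈ 236 years.

236 years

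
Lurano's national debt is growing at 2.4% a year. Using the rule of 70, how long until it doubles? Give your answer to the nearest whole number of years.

70/2.4 ≈ 29.17, so it doubles roughly every 29 years.

≈ 29 years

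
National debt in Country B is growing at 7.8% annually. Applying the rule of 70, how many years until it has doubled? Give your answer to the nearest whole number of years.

Doubling time ≈ 70 / 7.8 = 8.97 years.

9 years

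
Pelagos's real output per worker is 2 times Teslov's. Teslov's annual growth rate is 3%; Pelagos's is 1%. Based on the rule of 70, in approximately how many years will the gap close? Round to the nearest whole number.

35 years

The growth-rate gap is 3% − 1% = 2 percentage points.
So the ratio between them halves every 70/2 ≈ 35.00 years.
A 2 times gap closes after 1 halving: 1 × 35.00 ≈ 35 years.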